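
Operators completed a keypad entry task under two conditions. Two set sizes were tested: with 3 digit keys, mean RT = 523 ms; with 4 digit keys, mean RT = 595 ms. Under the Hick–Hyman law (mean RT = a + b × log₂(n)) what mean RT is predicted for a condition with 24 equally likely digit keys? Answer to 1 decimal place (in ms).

Solve the two-equation system in a and b:
  b = (595 − 523) / (log₂ 4 − log₂ 3) = 72 / (2 − 1.5850) = 173.478 ms/bit
  a = 523 − 173.478 × 1.5850 = 248.043 ms
Then RT(24) = 248.043 + 173.478 × log₂ 24 = 248.043 + 173.478 × 4.5850 ≈ 1043.435 ms.

1043.4 ms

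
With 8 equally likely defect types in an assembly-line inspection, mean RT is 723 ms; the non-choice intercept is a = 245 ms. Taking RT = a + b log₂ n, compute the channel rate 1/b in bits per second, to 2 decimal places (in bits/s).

6.28 bits/s

Choice component = 723 − 245 = 478 ms over log₂(8) = 3 bits.
b = 478 / 3 = 159.333 ms/bit, so 1/b = 6.276 bits/s.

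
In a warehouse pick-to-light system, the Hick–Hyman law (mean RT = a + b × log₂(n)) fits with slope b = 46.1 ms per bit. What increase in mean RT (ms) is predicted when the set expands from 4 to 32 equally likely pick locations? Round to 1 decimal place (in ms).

Only the slope matters, since a is common to both: ΔRT = b·log₂(n₂/n₁).
log₂(32) − log₂(4) = log₂(32/4) = log₂(8) = 3.
ΔRT = 46.1 × 3.0000 = 138.300 ms.

138.3 ms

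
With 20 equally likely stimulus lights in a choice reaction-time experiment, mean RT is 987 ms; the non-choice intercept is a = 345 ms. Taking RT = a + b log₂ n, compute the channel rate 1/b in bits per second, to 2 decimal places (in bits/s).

Choice component = 987 − 345 = 642 ms over log₂(20) = 4.3219 bits.
b = 642 / 4.3219 = 148.545 ms/bit, so 1/b = 6.732 bits/s.

6.73 bits/s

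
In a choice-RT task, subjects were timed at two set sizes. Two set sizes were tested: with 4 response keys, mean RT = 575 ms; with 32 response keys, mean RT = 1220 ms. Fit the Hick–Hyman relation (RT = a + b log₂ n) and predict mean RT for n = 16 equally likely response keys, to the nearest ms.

1005 ms

Fit slope and intercept:
  b = (1220 − 575) / (log₂ 32 − log₂ 4) = 645 / (5 − 2) = 215 ms/bit
  a = 575 − 215 × 2 = 145 ms
Then RT(16) = 145 + 215 × log₂ 16 = 145 + 215 × 4 ≈ 1005.000 ms.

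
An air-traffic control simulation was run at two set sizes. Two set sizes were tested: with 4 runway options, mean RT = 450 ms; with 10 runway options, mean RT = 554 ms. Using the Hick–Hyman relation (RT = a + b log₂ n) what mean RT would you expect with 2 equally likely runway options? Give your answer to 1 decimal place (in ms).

RT is linear in log₂ n, so two points fix the line:
  b = (554 − 450) / (log₂ 10 − log₂ 4) = 104 / (3.3219 − 2) = 78.673 ms/bit
  a = 450 − 78.673 × 2 = 292.654 ms
Then RT(2) = 292.654 + 78.673 × log₂ 2 = 292.654 + 78.673 × 1 ≈ 371.327 ms.

371.3 ms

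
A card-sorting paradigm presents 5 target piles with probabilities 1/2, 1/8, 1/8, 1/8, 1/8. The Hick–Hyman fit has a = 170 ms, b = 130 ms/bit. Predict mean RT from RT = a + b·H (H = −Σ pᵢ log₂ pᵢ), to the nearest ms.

H = −Σ pᵢ log₂ pᵢ = 0.5·1 + 0.125·3 + 0.125·3 + 0.125·3 + 0.125·3 = 2.000 bits.
RT = 170 + 130 × 2.000 = 430.00 ms.

430 ms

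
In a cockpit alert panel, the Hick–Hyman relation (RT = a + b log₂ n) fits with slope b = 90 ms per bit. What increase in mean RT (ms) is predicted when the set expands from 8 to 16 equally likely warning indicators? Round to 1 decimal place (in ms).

90.0 ms

Only the slope matters, since a is common to both: ΔRT = b·log₂(n₂/n₁).
log₂(16) − log₂(8) = log₂(16/8) = log₂(2) = 1.
ΔRT = 90 × 1.0000 = 90.000 ms.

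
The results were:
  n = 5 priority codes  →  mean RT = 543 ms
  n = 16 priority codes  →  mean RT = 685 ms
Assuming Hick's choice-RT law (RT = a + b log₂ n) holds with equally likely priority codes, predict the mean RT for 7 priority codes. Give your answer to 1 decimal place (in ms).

584.1 ms

RT is linear in log₂ n, so two points fix the line:
  b = (685 − 543) / (log₂ 16 − log₂ 5) = 142 / (4 − 2.3219) = 84.621 ms/bit
  a = 543 − 84.621 × 2.3219 = 346.516 ms
Then RT(7) = 346.516 + 84.621 × log₂ 7 = 346.516 + 84.621 × 2.8074 ≈ 584.077 ms.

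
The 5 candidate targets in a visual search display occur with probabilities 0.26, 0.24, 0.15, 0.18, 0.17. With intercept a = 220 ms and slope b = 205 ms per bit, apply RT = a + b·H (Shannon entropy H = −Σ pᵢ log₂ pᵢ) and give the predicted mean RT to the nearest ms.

H = 0.26·log₂(1/0.26) + 0.24·log₂(1/0.24) + 0.15·log₂(1/0.15) + 0.18·log₂(1/0.18) + 0.17·log₂(1/0.17) = 2.2899 bits.
RT = 220 + 205 × 2.2899 = 689.42 ms.

689 ms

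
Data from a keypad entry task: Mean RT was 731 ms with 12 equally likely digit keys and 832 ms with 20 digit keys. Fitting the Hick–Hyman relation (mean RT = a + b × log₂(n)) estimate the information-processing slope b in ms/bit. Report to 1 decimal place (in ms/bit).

137.0 ms/bit

b = (RT₂ − RT₁)/(log₂ n₂ − log₂ n₁) = (832 − 731)/(4.3219 − 3.5850) = 137.048 ms/bit.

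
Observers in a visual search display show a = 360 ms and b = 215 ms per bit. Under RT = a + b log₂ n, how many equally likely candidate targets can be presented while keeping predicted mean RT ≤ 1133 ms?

215·log₂ n ≤ 1133 − 360 = 773, giving log₂ n ≤ 3.5953 and n ≤ 12.087. The largest whole number is 12.

12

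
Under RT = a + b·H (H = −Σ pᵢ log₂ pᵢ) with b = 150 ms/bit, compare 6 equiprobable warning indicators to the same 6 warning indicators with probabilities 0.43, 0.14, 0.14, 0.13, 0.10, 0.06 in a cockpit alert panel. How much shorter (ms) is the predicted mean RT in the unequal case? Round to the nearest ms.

Equiprobable entropy H₀ = log₂ 6 = 2.5850 bits.
Skewed entropy H = −Σ pᵢ log₂ pᵢ = 2.2762 bits.
ΔRT = b·(H₀ − H) = 150 × 0.3088 = 46.32 ms.

46 ms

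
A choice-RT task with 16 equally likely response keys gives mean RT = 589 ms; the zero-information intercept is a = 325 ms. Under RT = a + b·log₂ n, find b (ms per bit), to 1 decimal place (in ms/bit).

66.0 ms/bit

log₂(16) = 4 bits.
b = (RT − a)/log₂ n = (589 − 325) / 4 = 66.000 ms/bit.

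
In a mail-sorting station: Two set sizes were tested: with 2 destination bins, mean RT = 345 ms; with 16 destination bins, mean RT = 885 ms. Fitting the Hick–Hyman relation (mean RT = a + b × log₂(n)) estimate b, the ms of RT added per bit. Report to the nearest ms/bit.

180 ms/bit

b = (RT₂ − RT₁)/(log₂ n₂ − log₂ n₁) = (885 − 345)/(4 − 1) = 180 ms/bit.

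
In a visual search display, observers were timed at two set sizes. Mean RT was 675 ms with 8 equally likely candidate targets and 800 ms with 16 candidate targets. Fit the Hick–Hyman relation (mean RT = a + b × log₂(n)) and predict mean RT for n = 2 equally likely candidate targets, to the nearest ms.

With log₂ n on the abscissa the relation is linear; from the two conditions:
  b = (800 − 675) / (log₂ 16 − log₂ 8) = 125 / (4 − 3) = 125 ms/bit
  a = 675 − 125 × 3 = 300 ms
Then RT(2) = 300 + 125 × log₂ 2 = 300 + 125 × 1 ≈ 425.000 ms.

425 ms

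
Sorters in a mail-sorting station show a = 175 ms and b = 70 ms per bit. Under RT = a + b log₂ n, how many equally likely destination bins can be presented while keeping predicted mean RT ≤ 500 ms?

24

70·log₂ n ≤ 500 − 175 = 325, giving log₂ n ≤ 4.6429 and n ≤ 24.983. The largest whole number is 24.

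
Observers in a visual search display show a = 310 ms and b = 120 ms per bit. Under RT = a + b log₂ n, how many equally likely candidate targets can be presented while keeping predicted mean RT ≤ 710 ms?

10

Set 310 + 120·log₂ n ≤ 710 → log₂ n ≤ (710 − 310)/120 = 3.3333.
So n ≤ 2^3.3333 = 10.079; the largest integer n is 10.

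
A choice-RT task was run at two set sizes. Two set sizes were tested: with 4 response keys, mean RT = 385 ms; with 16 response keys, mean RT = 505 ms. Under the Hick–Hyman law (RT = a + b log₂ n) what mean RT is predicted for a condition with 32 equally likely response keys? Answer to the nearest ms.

Fit slope and intercept:
  b = (505 − 385) / (log₂ 16 − log₂ 4) = 120 / (4 − 2) = 60 ms/bit
  a = 385 − 60 × 2 = 265 ms
Then RT(32) = 265 + 60 × log₂ 32 = 265 + 60 × 5 ≈ 565.000 ms.

565 ms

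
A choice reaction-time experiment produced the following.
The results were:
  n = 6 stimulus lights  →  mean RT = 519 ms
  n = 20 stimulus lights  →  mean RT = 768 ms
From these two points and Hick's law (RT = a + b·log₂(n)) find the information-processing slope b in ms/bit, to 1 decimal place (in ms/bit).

b = (RT₂ − RT₁)/(log₂ n₂ − log₂ n₁) = (768 − 519)/(4.3219 − 2.5850) = 143.353 ms/bit.

143.4 ms/bit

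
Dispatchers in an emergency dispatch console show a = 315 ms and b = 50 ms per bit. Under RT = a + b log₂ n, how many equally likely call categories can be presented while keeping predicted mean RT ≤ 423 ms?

4

Set 315 + 50·log₂ n ≤ 423 → log₂ n ≤ (423 − 315)/50 = 2.1600.
So n ≤ 2^2.1600 = 4.469; the largest integer n is 4.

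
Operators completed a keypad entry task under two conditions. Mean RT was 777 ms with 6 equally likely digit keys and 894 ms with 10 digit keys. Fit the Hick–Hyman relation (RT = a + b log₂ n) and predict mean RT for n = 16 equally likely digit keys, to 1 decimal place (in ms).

1001.7 ms

RT is linear in log₂ n, so two points fix the line:
  b = (894 − 777) / (log₂ 10 − log₂ 6) = 117 / (3.3219 − 2.5850) = 158.759 ms/bit
  a = 777 − 158.759 × 2.5850 = 366.614 ms
Then RT(16) = 366.614 + 158.759 × log₂ 16 = 366.614 + 158.759 × 4 ≈ 1001.650 ms.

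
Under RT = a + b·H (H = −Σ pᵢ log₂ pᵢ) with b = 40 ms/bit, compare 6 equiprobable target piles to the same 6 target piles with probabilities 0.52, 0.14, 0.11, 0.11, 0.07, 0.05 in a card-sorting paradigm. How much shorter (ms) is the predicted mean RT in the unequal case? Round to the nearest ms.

20 ms

The RT saving is b·ΔH. Equiprobable H₀ = log₂(6) = 2.5850 bits; with the given probabilities H = 2.0729 bits.
b·(H₀ − H) = 40 × (2.5850 − 2.0729) = 20.48 ms.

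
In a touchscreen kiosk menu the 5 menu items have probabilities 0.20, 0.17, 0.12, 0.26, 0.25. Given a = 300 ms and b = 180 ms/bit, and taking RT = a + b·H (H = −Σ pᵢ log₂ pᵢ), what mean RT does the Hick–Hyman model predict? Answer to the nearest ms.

H = 0.20·log₂(1/0.20) + 0.17·log₂(1/0.17) + 0.12·log₂(1/0.12) + 0.26·log₂(1/0.26) + 0.25·log₂(1/0.25) = 2.2713 bits.
RT = 300 + 180 × 2.2713 = 708.84 ms.

709 ms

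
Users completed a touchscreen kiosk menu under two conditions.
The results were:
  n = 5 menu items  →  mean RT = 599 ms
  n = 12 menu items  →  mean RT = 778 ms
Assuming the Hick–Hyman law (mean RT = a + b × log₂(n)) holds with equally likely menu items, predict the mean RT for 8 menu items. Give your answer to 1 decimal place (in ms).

695.1 ms

Solve the two-equation system in a and b:
  b = (778 − 599) / (log₂ 12 − log₂ 5) = 179 / (3.5850 − 2.3219) = 141.722 ms/bit
  a = 599 − 141.722 × 2.3219 = 269.931 ms
Then RT(8) = 269.931 + 141.722 × log₂ 8 = 269.931 + 141.722 × 3 ≈ 695.098 ms.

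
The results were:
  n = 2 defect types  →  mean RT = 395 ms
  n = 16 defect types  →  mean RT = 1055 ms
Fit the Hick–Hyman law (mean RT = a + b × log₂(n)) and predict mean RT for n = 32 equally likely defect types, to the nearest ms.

1275 ms

With log₂ n on the abscissa the relation is linear; from the two conditions:
  b = (1055 − 395) / (log₂ 16 − log₂ 2) = 660 / (4 − 1) = 220 ms/bit
  a = 395 − 220 × 1 = 175 ms
Then RT(32) = 175 + 220 × log₂ 32 = 175 + 220 × 5 ≈ 1275.000 ms.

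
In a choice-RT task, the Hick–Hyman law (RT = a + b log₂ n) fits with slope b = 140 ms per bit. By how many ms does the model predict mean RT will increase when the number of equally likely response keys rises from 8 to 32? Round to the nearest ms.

Only the slope matters, since a is common to both: ΔRT = b·log₂(n₂/n₁).
log₂(32) − log₂(8) = log₂(32/8) = log₂(4) = 2.
ΔRT = 140 × 2.0000 = 280.000 ms.

280 ms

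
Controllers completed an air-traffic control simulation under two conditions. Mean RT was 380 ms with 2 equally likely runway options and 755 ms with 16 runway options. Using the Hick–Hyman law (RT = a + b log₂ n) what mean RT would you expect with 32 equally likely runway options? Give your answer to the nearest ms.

880 ms

With log₂ n on the abscissa the relation is linear; from the two conditions:
  b = (755 − 380) / (log₂ 16 − log₂ 2) = 375 / (4 − 1) = 125 ms/bit
  a = 380 − 125 × 1 = 255 ms
Then RT(32) = 255 + 125 × log₂ 32 = 255 + 125 × 5 ≈ 880.000 ms.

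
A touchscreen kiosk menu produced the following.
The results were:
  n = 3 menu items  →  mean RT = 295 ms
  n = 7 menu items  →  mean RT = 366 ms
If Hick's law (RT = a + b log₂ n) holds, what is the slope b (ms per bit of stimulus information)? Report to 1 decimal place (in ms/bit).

58.1 ms/bit

Slope: b = (366 − 295) / (log₂ 7 − log₂ 3) = 71/1.2224 = 58.083 ms/bit.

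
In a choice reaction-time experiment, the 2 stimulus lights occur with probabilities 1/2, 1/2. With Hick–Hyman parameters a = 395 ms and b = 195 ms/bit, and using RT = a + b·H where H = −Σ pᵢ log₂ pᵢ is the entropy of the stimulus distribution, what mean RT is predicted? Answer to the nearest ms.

H = −Σ pᵢ log₂ pᵢ = 0.5·1 + 0.5·1 = 1.000 bits.
RT = 395 + 195 × 1.000 = 590.00 ms.

590 ms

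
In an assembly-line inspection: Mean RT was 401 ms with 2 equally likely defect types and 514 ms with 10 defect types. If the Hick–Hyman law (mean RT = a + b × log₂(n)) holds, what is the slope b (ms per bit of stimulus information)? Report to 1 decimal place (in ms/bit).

The slope on a log₂ axis is (514 − 401) / (3.3219 − 1) = 48.666 ms/bit.

48.7 ms/bit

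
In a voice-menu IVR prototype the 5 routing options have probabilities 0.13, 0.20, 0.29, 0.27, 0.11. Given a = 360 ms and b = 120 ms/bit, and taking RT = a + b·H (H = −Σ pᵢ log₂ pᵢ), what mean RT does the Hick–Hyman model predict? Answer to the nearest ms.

627 ms

Entropy contributions −pᵢ log₂ pᵢ: 0.3826, 0.4644, 0.5179, 0.5100, 0.3503; sum H = 2.2252 bits.
RT = a + bH = 360 + 120·2.2252 = 627.03 ms.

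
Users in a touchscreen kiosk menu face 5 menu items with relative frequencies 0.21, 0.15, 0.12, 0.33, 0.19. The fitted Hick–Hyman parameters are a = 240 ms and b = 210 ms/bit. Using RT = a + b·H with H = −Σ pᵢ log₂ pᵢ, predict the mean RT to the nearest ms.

Entropy contributions −pᵢ log₂ pᵢ: 0.4728, 0.4105, 0.3671, 0.5278, 0.4552; sum H = 2.2335 bits.
RT = a + bH = 240 + 210·2.2335 = 709.03 ms.

709 ms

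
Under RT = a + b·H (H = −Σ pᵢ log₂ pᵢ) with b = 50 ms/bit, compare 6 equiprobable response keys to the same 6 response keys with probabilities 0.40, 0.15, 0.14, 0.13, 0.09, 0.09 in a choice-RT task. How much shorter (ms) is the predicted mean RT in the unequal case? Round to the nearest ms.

The RT saving is b·ΔH. Equiprobable H₀ = log₂(6) = 2.5850 bits; with the given probabilities H = 2.3444 bits.
b·(H₀ − H) = 50 × (2.5850 − 2.3444) = 12.03 ms.

12 ms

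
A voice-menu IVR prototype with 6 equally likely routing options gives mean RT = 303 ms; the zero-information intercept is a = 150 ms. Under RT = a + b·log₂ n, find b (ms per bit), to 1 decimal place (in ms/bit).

b = (303 − 150) / log₂(6) = 153 / 2.5850 = 59.188 ms/bit.

59.2 ms/bit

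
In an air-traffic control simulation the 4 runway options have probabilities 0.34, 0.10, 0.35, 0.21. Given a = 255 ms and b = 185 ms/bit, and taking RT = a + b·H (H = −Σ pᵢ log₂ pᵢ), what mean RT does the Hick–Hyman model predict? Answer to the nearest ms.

600 ms

Entropy contributions −pᵢ log₂ pᵢ: 0.5292, 0.3322, 0.5301, 0.4728; sum H = 1.8643 bits.
RT = a + bH = 255 + 185·1.8643 = 599.89 ms.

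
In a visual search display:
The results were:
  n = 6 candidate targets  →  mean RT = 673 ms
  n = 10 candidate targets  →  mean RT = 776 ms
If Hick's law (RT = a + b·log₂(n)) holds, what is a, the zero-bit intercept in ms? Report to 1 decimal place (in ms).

The slope on a log₂ axis is (776 − 673) / (3.3219 − 2.5850) = 139.762 ms/bit.
Intercept: a = 673 − 139.762·log₂(6) = 311.720 ms.

311.7 ms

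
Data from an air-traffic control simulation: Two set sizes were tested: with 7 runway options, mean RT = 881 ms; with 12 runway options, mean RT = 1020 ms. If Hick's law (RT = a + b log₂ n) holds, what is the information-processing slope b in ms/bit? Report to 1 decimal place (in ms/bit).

b = (RT₂ − RT₁)/(log₂ n₂ − log₂ n₁) = (1020 − 881)/(3.5850 − 2.8074) = 178.753 ms/bit.

178.8 ms/bit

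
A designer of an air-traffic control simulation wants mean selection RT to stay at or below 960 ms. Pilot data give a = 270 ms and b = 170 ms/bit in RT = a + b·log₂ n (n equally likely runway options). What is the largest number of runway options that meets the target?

16

Set 270 + 170·log₂ n ≤ 960 → log₂ n ≤ (960 − 270)/170 = 4.0588.
So n ≤ 2^4.0588 = 16.666; the largest integer n is 16.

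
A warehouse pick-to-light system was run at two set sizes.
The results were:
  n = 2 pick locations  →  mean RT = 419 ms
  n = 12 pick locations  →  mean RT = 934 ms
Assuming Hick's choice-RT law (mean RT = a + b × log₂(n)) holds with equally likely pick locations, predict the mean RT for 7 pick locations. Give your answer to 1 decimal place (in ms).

With log₂ n on the abscissa the relation is linear; from the two conditions:
  b = (934 − 419) / (log₂ 12 − log₂ 2) = 515 / (3.5850 − 1) = 199.229 ms/bit
  a = 419 − 199.229 × 1 = 219.771 ms
Then RT(7) = 219.771 + 199.229 × log₂ 7 = 219.771 + 199.229 × 2.8074 ≈ 779.078 ms.

779.1 ms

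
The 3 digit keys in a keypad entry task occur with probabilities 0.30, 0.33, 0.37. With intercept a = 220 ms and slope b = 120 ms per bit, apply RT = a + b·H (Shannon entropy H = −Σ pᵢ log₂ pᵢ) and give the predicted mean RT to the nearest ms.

410 ms

Entropy contributions −pᵢ log₂ pᵢ: 0.5211, 0.5278, 0.5307; sum H = 1.5796 bits.
RT = a + bH = 220 + 120·1.5796 = 409.56 ms.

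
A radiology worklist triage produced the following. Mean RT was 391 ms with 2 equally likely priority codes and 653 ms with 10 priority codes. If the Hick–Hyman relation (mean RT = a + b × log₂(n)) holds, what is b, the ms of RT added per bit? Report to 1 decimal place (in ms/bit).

112.8 ms/bit

The slope on a log₂ axis is (653 − 391) / (3.3219 − 1) = 112.837 ms/bit.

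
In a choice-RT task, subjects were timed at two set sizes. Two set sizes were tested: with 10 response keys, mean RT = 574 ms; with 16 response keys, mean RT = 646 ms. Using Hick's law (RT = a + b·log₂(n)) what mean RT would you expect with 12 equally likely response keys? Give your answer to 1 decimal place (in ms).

601.9 ms

Solve the two-equation system in a and b:
  b = (646 − 574) / (log₂ 16 − log₂ 10) = 72 / (4 − 3.3219) = 106.183 ms/bit
  a = 574 − 106.183 × 3.3219 = 221.266 ms
Then RT(12) = 221.266 + 106.183 × log₂ 12 = 221.266 + 106.183 × 3.5850 ≈ 601.930 ms.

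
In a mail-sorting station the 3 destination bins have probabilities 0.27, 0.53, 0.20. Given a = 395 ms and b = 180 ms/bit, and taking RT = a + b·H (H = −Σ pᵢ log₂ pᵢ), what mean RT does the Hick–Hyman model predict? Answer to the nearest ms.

Entropy contributions −pᵢ log₂ pᵢ: 0.5100, 0.4854, 0.4644; sum H = 1.4599 bits.
RT = a + bH = 395 + 180·1.4599 = 657.77 ms.

658 ms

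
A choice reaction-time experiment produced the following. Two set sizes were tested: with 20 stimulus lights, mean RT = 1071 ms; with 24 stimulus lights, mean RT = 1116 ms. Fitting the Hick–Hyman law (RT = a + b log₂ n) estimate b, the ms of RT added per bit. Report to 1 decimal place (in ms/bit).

171.1 ms/bit

b = (RT₂ − RT₁)/(log₂ n₂ − log₂ n₁) = (1116 − 1071)/(4.5850 − 4.3219) = 171.080 ms/bit.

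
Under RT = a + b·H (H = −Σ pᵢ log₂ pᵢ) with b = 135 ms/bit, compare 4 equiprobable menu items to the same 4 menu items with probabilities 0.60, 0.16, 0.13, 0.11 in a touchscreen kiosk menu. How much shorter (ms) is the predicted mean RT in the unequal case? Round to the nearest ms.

54 ms

Equiprobable entropy H₀ = log₂ 4 = 2.0000 bits.
Skewed entropy H = −Σ pᵢ log₂ pᵢ = 1.5981 bits.
ΔRT = b·(H₀ − H) = 135 × 0.4019 = 54.25 ms.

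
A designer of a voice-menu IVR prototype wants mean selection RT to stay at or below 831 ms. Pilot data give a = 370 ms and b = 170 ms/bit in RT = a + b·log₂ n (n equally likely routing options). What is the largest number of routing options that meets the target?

170·log₂ n ≤ 831 − 370 = 461, giving log₂ n ≤ 2.7118 and n ≤ 6.551. The largest whole number is 6.

6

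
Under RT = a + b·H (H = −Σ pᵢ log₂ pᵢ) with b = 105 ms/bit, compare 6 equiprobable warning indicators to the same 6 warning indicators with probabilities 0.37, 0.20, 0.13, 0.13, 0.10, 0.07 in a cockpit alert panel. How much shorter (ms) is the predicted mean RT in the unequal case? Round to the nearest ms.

Equiprobable entropy H₀ = log₂ 6 = 2.5850 bits.
Skewed entropy H = −Σ pᵢ log₂ pᵢ = 2.3612 bits.
ΔRT = b·(H₀ − H) = 105 × 0.2238 = 23.50 ms.

24 ms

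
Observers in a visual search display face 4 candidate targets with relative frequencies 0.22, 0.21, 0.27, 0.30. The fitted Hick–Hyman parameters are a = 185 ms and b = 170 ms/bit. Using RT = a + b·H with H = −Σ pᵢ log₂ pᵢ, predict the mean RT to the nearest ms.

Entropy contributions −pᵢ log₂ pᵢ: 0.4806, 0.4728, 0.5100, 0.5211; sum H = 1.9845 bits.
RT = a + bH = 185 + 170·1.9845 = 522.37 ms.

522 ms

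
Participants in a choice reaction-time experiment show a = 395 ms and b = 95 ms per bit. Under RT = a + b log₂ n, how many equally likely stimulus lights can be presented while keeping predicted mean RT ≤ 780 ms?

Set 395 + 95·log₂ n ≤ 780 → log₂ n ≤ (780 − 395)/95 = 4.0526.
So n ≤ 2^4.0526 = 16.594; the largest integer n is 16.

16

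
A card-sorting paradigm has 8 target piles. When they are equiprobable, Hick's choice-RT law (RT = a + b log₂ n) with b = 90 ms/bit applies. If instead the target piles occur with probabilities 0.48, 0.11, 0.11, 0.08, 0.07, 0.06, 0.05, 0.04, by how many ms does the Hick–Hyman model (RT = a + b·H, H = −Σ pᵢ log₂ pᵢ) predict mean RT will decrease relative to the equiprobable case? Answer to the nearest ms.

53 ms

The RT saving is b·ΔH. Equiprobable H₀ = log₂(8) = 3.0000 bits; with the given probabilities H = 2.4143 bits.
b·(H₀ − H) = 90 × (3.0000 − 2.4143) = 52.71 ms.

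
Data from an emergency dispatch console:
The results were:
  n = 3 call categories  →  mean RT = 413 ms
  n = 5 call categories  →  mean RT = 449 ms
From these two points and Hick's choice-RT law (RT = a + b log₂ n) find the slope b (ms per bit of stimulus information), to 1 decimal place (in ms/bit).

Slope: b = (449 − 413) / (log₂ 5 − log₂ 3) = 36/0.7370 = 48.849 ms/bit.

48.8 ms/bit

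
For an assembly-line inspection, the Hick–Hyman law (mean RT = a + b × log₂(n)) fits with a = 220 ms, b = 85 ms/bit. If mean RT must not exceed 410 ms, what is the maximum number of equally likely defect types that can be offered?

Information budget: (410 − 220)/85 = 2.2353 bits, so n ≤ 2^2.2353 = 4.709 → at most 4.

4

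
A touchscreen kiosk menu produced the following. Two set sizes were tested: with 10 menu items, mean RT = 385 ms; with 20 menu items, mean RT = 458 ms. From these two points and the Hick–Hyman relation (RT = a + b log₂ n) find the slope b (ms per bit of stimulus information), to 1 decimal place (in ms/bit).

The slope on a log₂ axis is (458 − 385) / (4.3219 − 3.3219) = 73.000 ms/bit.

73.0 ms/bit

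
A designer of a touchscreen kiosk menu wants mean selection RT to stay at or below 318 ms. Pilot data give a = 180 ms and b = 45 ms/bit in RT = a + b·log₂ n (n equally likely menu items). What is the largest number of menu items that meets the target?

45·log₂ n ≤ 318 − 180 = 138, giving log₂ n ≤ 3.0667 and n ≤ 8.378. The largest whole number is 8.

8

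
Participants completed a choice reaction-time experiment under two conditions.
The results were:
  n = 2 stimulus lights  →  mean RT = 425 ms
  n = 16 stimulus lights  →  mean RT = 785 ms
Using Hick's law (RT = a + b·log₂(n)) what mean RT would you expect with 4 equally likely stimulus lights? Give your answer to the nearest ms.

Solve the two-equation system in a and b:
  b = (785 − 425) / (log₂ 16 − log₂ 2) = 360 / (4 − 1) = 120 ms/bit
  a = 425 − 120 × 1 = 305 ms
Then RT(4) = 305 + 120 × log₂ 4 = 305 + 120 × 2 ≈ 545.000 ms.

545 ms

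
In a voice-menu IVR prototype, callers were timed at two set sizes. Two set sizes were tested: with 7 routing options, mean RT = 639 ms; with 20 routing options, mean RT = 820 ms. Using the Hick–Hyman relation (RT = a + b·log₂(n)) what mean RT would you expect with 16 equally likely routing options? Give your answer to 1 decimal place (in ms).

Solve the two-equation system in a and b:
  b = (820 − 639) / (log₂ 20 − log₂ 7) = 181 / (4.3219 − 2.8074) = 119.506 ms/bit
  a = 639 − 119.506 × 2.8074 = 303.505 ms
Then RT(16) = 303.505 + 119.506 × log₂ 16 = 303.505 + 119.506 × 4 ≈ 781.528 ms.

781.5 ms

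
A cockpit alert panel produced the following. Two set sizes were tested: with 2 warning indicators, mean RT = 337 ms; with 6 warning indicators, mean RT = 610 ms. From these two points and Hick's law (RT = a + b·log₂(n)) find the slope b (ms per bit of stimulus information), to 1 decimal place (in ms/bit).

Slope: b = (610 − 337) / (log₂ 6 − log₂ 2) = 273/1.5850 = 172.244 ms/bit.

172.2 ms/bit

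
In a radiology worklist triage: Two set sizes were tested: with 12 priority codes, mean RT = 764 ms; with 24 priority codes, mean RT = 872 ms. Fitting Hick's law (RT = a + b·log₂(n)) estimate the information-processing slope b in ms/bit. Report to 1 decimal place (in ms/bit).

108.0 ms/bit

Slope: b = (872 − 764) / (log₂ 24 − log₂ 12) = 108/1.0000 = 108.000 ms/bit.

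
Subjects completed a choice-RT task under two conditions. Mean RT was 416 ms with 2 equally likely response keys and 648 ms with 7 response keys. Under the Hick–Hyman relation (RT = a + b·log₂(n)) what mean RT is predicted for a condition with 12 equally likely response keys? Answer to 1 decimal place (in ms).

747.8 ms

RT is linear in log₂ n, so two points fix the line:
  b = (648 − 416) / (log₂ 7 − log₂ 2) = 232 / (2.8074 − 1) = 128.364 ms/bit
  a = 416 − 128.364 × 1 = 287.636 ms
Then RT(12) = 287.636 + 128.364 × log₂ 12 = 287.636 + 128.364 × 3.5850 ≈ 747.817 ms.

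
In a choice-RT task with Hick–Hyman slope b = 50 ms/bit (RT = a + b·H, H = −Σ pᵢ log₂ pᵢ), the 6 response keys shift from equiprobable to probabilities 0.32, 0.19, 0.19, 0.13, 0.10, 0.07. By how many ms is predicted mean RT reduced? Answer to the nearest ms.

8 ms

Equiprobable entropy H₀ = log₂ 6 = 2.5850 bits.
Skewed entropy H = −Σ pᵢ log₂ pᵢ = 2.4199 bits.
ΔRT = b·(H₀ − H) = 50 × 0.1651 = 8.25 ms.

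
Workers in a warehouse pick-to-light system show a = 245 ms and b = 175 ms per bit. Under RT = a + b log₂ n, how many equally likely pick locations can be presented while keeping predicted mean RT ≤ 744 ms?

7

175·log₂ n ≤ 744 − 245 = 499, giving log₂ n ≤ 2.8514 and n ≤ 7.217. The largest whole number is 7.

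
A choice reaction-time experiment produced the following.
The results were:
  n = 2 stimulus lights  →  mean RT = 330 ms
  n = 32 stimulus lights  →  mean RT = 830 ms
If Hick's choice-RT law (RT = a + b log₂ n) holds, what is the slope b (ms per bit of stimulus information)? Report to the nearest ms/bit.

125 ms/bit

The slope on a log₂ axis is (830 − 330) / (5 − 1) = 125 ms/bit.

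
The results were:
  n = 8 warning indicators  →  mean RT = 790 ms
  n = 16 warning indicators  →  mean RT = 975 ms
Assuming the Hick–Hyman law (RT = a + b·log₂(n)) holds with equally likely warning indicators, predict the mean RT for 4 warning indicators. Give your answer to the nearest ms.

Fit slope and intercept:
  b = (975 − 790) / (log₂ 16 − log₂ 8) = 185 / (4 − 3) = 185 ms/bit
  a = 790 − 185 × 3 = 235 ms
Then RT(4) = 235 + 185 × log₂ 4 = 235 + 185 × 2 ≈ 605.000 ms.

605 ms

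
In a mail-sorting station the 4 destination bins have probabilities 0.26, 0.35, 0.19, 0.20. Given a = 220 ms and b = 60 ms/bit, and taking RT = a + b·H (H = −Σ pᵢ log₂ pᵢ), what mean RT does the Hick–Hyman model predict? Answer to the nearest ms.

337 ms

H = 0.26·log₂(1/0.26) + 0.35·log₂(1/0.35) + 0.19·log₂(1/0.19) + 0.20·log₂(1/0.20) = 1.9550 bits.
RT = 220 + 60 × 1.9550 = 337.30 ms.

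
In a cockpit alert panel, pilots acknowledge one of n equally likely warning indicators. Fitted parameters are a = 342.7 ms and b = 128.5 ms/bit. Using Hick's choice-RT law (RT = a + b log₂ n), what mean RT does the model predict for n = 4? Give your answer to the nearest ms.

600 ms

log₂(4) = 2 bits, so RT = 342.7 + 128.5 × 2 ≈ 599.700 ms.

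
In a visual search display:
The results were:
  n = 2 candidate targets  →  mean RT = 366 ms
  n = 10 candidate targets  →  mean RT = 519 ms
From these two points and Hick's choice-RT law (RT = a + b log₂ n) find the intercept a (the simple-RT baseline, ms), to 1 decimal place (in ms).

300.1 ms

Slope: b = (519 − 366) / (log₂ 10 − log₂ 2) = 153/2.3219 = 65.894 ms/bit.
a = RT₁ − b·log₂ n₁ = 366 − 65.894 × 1 = 300.106 ms.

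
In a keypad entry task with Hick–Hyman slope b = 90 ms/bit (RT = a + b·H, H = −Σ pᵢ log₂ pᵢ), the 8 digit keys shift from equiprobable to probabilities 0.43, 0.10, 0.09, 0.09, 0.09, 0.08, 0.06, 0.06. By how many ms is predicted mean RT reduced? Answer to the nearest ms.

The RT saving is b·ΔH. Equiprobable H₀ = log₂(8) = 3.0000 bits; with the given probabilities H = 2.5723 bits.
b·(H₀ − H) = 90 × (3.0000 − 2.5723) = 38.49 ms.

38 ms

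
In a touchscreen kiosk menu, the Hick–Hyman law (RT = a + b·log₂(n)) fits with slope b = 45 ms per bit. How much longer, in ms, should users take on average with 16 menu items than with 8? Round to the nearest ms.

45 ms

The intercept a cancels: ΔRT = b·(log₂ n₂ − log₂ n₁) = b·log₂(n₂/n₁).
log₂(16) − log₂(8) = log₂(16/8) = log₂(2) = 1.
ΔRT = 45 × 1.0000 = 45.000 ms.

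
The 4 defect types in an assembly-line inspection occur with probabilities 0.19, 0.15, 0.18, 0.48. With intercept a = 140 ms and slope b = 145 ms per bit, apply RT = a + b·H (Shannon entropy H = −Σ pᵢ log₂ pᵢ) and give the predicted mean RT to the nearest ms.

404 ms

H = 0.19·log₂(1/0.19) + 0.15·log₂(1/0.15) + 0.18·log₂(1/0.18) + 0.48·log₂(1/0.48) = 1.8193 bits.
RT = 140 + 145 × 1.8193 = 403.81 ms.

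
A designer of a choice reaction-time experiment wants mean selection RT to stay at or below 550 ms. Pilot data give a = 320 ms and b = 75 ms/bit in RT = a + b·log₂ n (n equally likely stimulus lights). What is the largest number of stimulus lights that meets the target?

8

Set 320 + 75·log₂ n ≤ 550 → log₂ n ≤ (550 − 320)/75 = 3.0667.
So n ≤ 2^3.0667 = 8.378; the largest integer n is 8.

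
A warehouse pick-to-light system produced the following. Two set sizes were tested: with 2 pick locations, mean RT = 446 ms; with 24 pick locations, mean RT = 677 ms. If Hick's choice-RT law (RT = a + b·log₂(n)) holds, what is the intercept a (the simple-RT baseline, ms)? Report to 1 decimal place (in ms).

Slope: b = (677 − 446) / (log₂ 24 − log₂ 2) = 231/3.5850 = 64.436 ms/bit.
Intercept: a = 446 − 64.436·log₂(2) = 381.564 ms.

381.6 ms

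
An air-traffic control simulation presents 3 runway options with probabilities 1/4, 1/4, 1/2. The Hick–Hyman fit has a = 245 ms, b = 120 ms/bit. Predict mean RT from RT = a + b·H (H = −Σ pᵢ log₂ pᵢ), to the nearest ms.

H = −Σ pᵢ log₂ pᵢ = 0.25·2 + 0.25·2 + 0.5·1 = 1.500 bits.
RT = 245 + 120 × 1.500 = 425.00 ms.

425 ms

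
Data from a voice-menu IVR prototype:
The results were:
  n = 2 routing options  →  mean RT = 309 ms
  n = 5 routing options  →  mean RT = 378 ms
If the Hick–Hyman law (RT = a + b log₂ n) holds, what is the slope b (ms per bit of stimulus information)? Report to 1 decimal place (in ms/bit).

52.2 ms/bit

b = (RT₂ − RT₁)/(log₂ n₂ − log₂ n₁) = (378 − 309)/(2.3219 − 1) = 52.196 ms/bit.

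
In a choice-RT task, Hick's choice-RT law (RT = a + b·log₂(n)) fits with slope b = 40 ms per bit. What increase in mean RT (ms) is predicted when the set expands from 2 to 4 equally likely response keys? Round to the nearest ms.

40 ms

The intercept a cancels: ΔRT = b·(log₂ n₂ − log₂ n₁) = b·log₂(n₂/n₁).
log₂(4) − log₂(2) = log₂(4/2) = log₂(2) = 1.
ΔRT = 40 × 1.0000 = 40.000 ms.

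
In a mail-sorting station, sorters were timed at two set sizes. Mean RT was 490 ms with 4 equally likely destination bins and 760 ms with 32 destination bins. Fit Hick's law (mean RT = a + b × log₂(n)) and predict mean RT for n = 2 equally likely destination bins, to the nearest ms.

400 ms

Solve the two-equation system in a and b:
  b = (760 − 490) / (log₂ 32 − log₂ 4) = 270 / (5 − 2) = 90 ms/bit
  a = 490 − 90 × 2 = 310 ms
Then RT(2) = 310 + 90 × log₂ 2 = 310 + 90 × 1 ≈ 400.000 ms.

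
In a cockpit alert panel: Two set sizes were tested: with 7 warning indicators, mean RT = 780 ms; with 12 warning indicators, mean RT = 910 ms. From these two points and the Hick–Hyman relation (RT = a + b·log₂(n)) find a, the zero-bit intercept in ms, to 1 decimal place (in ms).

The slope on a log₂ axis is (910 − 780) / (3.5850 − 2.8074) = 167.179 ms/bit.
a = RT₁ − b·log₂ n₁ = 780 − 167.179 × 2.8074 = 310.668 ms.

310.7 ms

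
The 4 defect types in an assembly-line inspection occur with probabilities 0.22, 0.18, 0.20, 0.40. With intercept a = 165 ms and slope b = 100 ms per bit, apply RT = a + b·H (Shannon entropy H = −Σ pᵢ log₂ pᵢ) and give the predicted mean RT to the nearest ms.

357 ms

Entropy contributions −pᵢ log₂ pᵢ: 0.4806, 0.4453, 0.4644, 0.5288; sum H = 1.9190 bits.
RT = a + bH = 165 + 100·1.9190 = 356.90 ms.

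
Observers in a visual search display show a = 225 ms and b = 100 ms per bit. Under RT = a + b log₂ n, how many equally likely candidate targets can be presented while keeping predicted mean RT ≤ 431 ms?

4

Information budget: (431 − 225)/100 = 2.0600 bits, so n ≤ 2^2.0600 = 4.170 → at most 4.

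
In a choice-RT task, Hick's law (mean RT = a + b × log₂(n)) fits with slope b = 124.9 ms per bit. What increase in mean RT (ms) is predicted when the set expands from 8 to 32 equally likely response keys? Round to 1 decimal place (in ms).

ΔRT = (a + b log₂ n₂) − (a + b log₂ n₁) = b·(log₂ n₂ − log₂ n₁).
log₂(32) − log₂(8) = log₂(32/8) = log₂(4) = 2.
ΔRT = 124.9 × 2.0000 = 249.800 ms.

249.8 ms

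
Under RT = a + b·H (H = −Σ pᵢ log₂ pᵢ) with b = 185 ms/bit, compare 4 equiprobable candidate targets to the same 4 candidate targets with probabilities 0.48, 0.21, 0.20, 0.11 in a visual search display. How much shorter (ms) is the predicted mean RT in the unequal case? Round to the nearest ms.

38 ms

Equiprobable entropy H₀ = log₂ 4 = 2.0000 bits.
Skewed entropy H = −Σ pᵢ log₂ pᵢ = 1.7958 bits.
ΔRT = b·(H₀ − H) = 185 × 0.2042 = 37.78 ms.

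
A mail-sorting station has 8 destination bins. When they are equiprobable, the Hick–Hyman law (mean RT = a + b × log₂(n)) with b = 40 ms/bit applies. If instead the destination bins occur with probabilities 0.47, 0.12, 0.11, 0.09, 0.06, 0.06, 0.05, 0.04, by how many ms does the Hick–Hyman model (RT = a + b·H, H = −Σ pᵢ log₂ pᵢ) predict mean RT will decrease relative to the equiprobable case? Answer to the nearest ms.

Equiprobable entropy H₀ = log₂ 8 = 3.0000 bits.
Skewed entropy H = −Σ pᵢ log₂ pᵢ = 2.4309 bits.
ΔRT = b·(H₀ − H) = 40 × 0.5691 = 22.76 ms.

23 ms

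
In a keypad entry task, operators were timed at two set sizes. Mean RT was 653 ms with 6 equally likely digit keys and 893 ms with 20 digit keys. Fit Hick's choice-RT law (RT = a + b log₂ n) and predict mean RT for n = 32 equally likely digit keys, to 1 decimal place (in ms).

986.7 ms

RT is linear in log₂ n, so two points fix the line:
  b = (893 − 653) / (log₂ 20 − log₂ 6) = 240 / (4.3219 − 2.5850) = 138.172 ms/bit
  a = 653 − 138.172 × 2.5850 = 295.831 ms
Then RT(32) = 295.831 + 138.172 × log₂ 32 = 295.831 + 138.172 × 5 ≈ 986.691 ms.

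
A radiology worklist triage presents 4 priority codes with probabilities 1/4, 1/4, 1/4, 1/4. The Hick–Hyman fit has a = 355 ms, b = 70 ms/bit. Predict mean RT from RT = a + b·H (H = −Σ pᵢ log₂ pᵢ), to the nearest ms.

495 ms

H = −Σ pᵢ log₂ pᵢ = 0.25·2 + 0.25·2 + 0.25·2 + 0.25·2 = 2.000 bits.
RT = 355 + 70 × 2.000 = 495.00 ms.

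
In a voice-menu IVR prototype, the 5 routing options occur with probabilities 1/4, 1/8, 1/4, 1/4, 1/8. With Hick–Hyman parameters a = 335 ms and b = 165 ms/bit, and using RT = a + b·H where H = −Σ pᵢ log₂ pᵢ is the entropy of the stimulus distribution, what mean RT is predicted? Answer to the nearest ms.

H = −Σ pᵢ log₂ pᵢ = 0.25·2 + 0.125·3 + 0.25·2 + 0.25·2 + 0.125·3 = 2.250 bits.
RT = 335 + 165 × 2.250 = 706.25 ms.

706 ms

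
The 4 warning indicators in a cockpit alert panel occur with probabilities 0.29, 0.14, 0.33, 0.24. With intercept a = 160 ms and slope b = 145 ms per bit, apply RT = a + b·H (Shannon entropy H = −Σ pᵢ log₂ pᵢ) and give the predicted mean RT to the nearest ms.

441 ms

H = 0.29·log₂(1/0.29) + 0.14·log₂(1/0.14) + 0.33·log₂(1/0.33) + 0.24·log₂(1/0.24) = 1.9370 bits.
RT = 160 + 145 × 1.9370 = 440.86 ms.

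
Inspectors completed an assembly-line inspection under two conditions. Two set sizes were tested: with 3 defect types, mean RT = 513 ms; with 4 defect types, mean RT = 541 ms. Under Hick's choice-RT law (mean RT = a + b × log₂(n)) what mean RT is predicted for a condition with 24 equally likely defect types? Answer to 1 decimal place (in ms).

With log₂ n on the abscissa the relation is linear; from the two conditions:
  b = (541 − 513) / (log₂ 4 − log₂ 3) = 28 / (2 − 1.5850) = 67.464 ms/bit
  a = 513 − 67.464 × 1.5850 = 406.072 ms
Then RT(24) = 406.072 + 67.464 × log₂ 24 = 406.072 + 67.464 × 4.5850 ≈ 715.391 ms.

715.4 ms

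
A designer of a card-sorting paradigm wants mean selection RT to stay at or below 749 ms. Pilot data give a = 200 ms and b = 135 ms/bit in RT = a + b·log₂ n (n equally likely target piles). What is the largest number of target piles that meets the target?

16

Set 200 + 135·log₂ n ≤ 749 → log₂ n ≤ (749 − 200)/135 = 4.0667.
So n ≤ 2^4.0667 = 16.757; the largest integer n is 16.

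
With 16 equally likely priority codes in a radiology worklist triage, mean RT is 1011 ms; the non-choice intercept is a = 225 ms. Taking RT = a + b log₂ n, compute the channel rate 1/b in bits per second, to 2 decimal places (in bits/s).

Choice component = 1011 − 225 = 786 ms over log₂(16) = 4 bits.
b = 786 / 4 = 196.500 ms/bit, so 1/b = 5.089 bits/s.

5.09 bits/s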